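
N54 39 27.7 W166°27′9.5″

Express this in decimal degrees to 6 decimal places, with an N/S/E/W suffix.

Lat: 39′ + 27.7″ = 39.46167′; 54 + 39.46167/60 = 54.6576944
Lon: 166 + 27/60 + 9.5/3600 = 166.4526389

54.657694° N, 166.452639° W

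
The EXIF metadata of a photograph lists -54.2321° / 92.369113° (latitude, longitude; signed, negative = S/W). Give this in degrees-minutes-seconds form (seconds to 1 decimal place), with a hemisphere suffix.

54°13′55.6″ S, 92°22′8.8″ E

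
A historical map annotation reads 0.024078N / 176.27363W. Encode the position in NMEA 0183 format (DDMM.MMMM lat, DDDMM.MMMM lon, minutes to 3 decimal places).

Latitude: minutes = (0.024078 − 0) × 60 = 1.44468
Lon: fractional part 0.273630 → 16.41780 minutes

0001.445,N / 17616.418,W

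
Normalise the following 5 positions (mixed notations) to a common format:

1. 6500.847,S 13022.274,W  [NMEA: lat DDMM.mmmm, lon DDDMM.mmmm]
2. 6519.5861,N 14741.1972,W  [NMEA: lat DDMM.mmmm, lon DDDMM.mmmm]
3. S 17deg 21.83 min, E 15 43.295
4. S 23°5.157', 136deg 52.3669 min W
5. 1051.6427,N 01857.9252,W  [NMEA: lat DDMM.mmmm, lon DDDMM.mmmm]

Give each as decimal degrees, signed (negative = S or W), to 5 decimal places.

1. -65.01412, -130.37123
2. 65.32644, -147.68662
3. -17.36383, 15.72158
4. -23.08595, -136.87278
5. 10.86071, -18.96542

Point 1:
  Lat: split at 2 digits → 65° and 0.847′; 65 + 0.847/60 = 65.014117
  hemisphere S, so the sign is −
  λ: degrees = first 3 digits = 130, minutes = 22.274; 130 + 22.274/60 = 130.371233
  W ⇒ negate
Point 2:
  φ: degrees = first 2 digits = 65, minutes = 19.5861; 65 + 19.5861/60 = 65.326435
  N ⇒ keep positive
  λ: split at 3 digits → 147° and 41.1972′; 147 + 41.1972/60 = 147.686620
  W → negative
Point 3:
  Latitude: 17 + 21.83/60 = 17.363833
  S → negative
  Longitude: 15 + 43.295/60 = 15.721583
  E ⇒ keep positive
Point 4:
  Latitude: 23 + 5.157/60 = 23.085950
  S ⇒ negate
  Longitude: 52.3669′ = 0.872782°; total 136.872782
  hemisphere W, so the sign is −
Point 5:
  φ: degrees = first 2 digits = 10, minutes = 51.6427; 10 + 51.6427/60 = 10.860712
  N ⇒ keep positive
  Lon: degrees = first 3 digits = 18, minutes = 57.9252; 18 + 57.9252/60 = 18.965420
  W → negative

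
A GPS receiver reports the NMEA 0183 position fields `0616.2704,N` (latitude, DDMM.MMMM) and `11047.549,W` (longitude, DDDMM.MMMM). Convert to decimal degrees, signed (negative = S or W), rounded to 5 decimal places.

Latitude: degrees = first 2 digits = 6, minutes = 16.2704; 6 + 16.2704/60 = 6.271173
N → positive
λ: degrees = first 3 digits = 110, minutes = 47.549; 110 + 47.549/60 = 110.792483
hemisphere W, so the sign is −

6.27117, -110.79248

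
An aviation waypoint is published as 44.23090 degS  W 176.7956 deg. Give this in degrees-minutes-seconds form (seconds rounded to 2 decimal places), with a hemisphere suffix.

44°13′51.24″ S, 176°47′44.16″ W

Latitude: 0.230900° → 13.85400′; 0.85400 × 60 = 51.2400″
λ: 0.795600° → 47.73600′; 0.73600 × 60 = 44.1600″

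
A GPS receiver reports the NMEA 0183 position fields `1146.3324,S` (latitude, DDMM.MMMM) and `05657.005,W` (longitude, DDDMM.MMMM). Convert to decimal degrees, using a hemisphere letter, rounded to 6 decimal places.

Lat: degrees = first 2 digits = 11, minutes = 46.3324; 11 + 46.3324/60 = 11.7722067
Longitude: split at 3 digits → 056° and 57.005′; 56 + 57.005/60 = 56.9500833

11.772207° S, 56.950083° W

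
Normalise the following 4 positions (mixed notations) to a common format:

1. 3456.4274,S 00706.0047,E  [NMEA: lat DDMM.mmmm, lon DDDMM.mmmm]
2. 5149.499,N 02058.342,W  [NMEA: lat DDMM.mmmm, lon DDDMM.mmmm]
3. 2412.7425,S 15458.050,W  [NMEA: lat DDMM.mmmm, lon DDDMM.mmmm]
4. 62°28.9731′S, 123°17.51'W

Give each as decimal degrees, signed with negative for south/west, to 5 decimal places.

Point 1:
  φ: split at 2 digits → 34° and 56.4274′; 34 + 56.4274/60 = 34.940457
  S ⇒ negate
  λ: split at 3 digits → 007° and 6.0047′; 7 + 6.0047/60 = 7.100078
  E ⇒ keep positive
Point 2:
  φ: split at 2 digits → 51° and 49.499′; 51 + 49.499/60 = 51.824983
  N ⇒ keep positive
  Longitude: degrees = first 3 digits = 20, minutes = 58.342; 20 + 58.342/60 = 20.972367
  hemisphere W, so the sign is −
Point 3:
  Latitude: split at 2 digits → 24° and 12.7425′; 24 + 12.7425/60 = 24.212375
  hemisphere S, so the sign is −
  Lon: degrees = first 3 digits = 154, minutes = 58.05; 154 + 58.05/60 = 154.967500
  W ⇒ negate
Point 4:
  Latitude: 62 + 28.9731/60 = 62.482885
  hemisphere S, so the sign is −
  Longitude: 123 + 17.51/60 = 123.291833
  W → negative

1. -34.94046, 7.10008
2. 51.82498, -20.97237
3. -24.21238, -154.96750
4. -62.48289, -123.29183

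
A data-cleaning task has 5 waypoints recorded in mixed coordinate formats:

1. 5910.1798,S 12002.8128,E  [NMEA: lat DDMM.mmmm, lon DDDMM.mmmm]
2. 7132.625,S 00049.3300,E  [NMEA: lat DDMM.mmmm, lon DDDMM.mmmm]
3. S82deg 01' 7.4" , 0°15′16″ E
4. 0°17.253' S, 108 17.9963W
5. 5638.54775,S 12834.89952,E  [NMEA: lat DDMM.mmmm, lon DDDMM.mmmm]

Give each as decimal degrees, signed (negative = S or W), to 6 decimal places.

1. -59.169663, 120.046880
2. -71.543750, 0.822167
3. -82.018722, 0.254444
4. -0.287550, -108.299938
5. -56.642463, 128.581659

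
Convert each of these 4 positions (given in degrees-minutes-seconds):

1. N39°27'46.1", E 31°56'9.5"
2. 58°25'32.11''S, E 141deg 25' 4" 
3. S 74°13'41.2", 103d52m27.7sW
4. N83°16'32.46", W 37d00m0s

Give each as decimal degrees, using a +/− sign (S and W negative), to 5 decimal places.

Point 1:
  Lat: 39 + 27/60 + 46.1/3600 = 39.462806
  N → positive
  Longitude: 56′ + 9.5″ = 56.15833′; 31 + 56.15833/60 = 31.935972
  E ⇒ keep positive
Point 2:
  Lat: 58° + 25/60 + 32.11/3600 = 58 + 0.416667 + 0.008919 = 58.425586
  hemisphere S, so the sign is −
  Longitude: 25′ + 4″ = 25.06667′; 141 + 25.06667/60 = 141.417778
  E → positive
Point 3:
  φ: 74 + 13/60 + 41.2/3600 = 74.228111
  hemisphere S, so the sign is −
  Lon: 52′ + 27.7″ = 52.46167′; 103 + 52.46167/60 = 103.874361
  W → negative
Point 4:
  Lat: 16′ + 32.46″ = 16.54100′; 83 + 16.54100/60 = 83.275683
  N ⇒ keep positive
  λ: 0′ + 0″ = 0.00000′; 37 + 0.00000/60 = 37.000000
  W ⇒ negate

1. 39.46281, 31.93597
2. -58.42559, 141.41778
3. -74.22811, -103.87436
4. 83.27568, -37.00000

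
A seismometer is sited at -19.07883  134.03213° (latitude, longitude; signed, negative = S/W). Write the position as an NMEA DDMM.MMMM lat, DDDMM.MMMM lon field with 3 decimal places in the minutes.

Latitude is negative → S; |value| = 19.078830
φ: 19° + 0.078830 × 60 = 19° 4.72980′
λ: 134° + 0.032130 × 60 = 134° 1.92780′

1904.730,S / 13401.928,E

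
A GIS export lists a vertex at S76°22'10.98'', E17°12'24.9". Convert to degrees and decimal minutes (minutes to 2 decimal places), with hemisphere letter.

φ: 22 + 10.98/60 = 22.1830′
Longitude: 12 + 24.9/60 = 12.4150′

76° 22.18′ S, 17° 12.42′ E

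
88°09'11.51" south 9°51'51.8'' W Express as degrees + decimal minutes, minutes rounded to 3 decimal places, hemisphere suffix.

88° 9.192′ S, 9° 51.863′ W

Lat: 9 + 11.51/60 = 9.19183′
Lon: seconds/60 = 0.86333; minutes = 51 + 0.86333 = 51.86333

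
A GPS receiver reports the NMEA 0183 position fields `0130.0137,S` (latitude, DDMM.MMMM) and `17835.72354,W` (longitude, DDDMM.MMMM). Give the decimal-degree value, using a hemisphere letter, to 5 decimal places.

1.50023° S, 178.59539° W

Latitude: split at 2 digits → 01° and 30.0137′; 1 + 30.0137/60 = 1.500228
Longitude: degrees = first 3 digits = 178, minutes = 35.72354; 178 + 35.72354/60 = 178.595392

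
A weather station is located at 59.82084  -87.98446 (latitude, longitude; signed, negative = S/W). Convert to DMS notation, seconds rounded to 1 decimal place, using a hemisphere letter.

59°49′15.0″ N, 87°59′4.1″ W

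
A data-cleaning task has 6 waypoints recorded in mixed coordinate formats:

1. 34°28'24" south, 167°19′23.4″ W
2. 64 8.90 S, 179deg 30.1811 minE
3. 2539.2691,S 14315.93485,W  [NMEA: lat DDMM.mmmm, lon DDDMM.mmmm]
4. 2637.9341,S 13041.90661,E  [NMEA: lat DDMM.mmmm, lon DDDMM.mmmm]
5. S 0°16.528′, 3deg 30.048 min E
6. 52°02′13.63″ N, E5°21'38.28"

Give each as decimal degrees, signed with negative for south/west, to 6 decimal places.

Point 1:
  Lat: 28′ + 24″ = 28.40000′; 34 + 28.40000/60 = 34.4733333
  hemisphere S, so the sign is −
  λ: 167° + 19/60 + 23.4/3600 = 167 + 0.316667 + 0.006500 = 167.3231667
  W ⇒ negate
Point 2:
  Lat: 8.9′ = 0.148333°; total 64.1483333
  hemisphere S, so the sign is −
  Lon: 179 + 30.1811/60 = 179.5030183
  E → positive
Point 3:
  Lat: degrees = first 2 digits = 25, minutes = 39.2691; 25 + 39.2691/60 = 25.6544850
  S ⇒ negate
  Lon: split at 3 digits → 143° and 15.93485′; 143 + 15.93485/60 = 143.2655808
  W ⇒ negate
Point 4:
  Lat: split at 2 digits → 26° and 37.9341′; 26 + 37.9341/60 = 26.6322350
  S → negative
  Longitude: degrees = first 3 digits = 130, minutes = 41.90661; 130 + 41.90661/60 = 130.6984435
  E → positive
Point 5:
  Latitude: 0 + 16.528/60 = 0.2754667
  hemisphere S, so the sign is −
  Lon: 3 + 30.048/60 = 3.5008000
  E ⇒ keep positive
Point 6:
  φ: 52 + 2/60 + 13.63/3600 = 52.0371194
  N ⇒ keep positive
  λ: 5 + 21/60 + 38.28/3600 = 5.3606333
  E → positive

1. -34.473333, -167.323167
2. -64.148333, 179.503018
3. -25.654485, -143.265581
4. -26.632235, 130.698444
5. -0.275467, 3.500800
6. 52.037119, 5.360633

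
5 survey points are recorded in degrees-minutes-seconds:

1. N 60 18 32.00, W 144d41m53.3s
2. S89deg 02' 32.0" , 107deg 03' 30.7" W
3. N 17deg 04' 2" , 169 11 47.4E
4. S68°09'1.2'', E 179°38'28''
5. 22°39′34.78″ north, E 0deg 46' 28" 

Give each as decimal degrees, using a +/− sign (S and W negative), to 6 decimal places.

Point 1:
  Latitude: 18′ + 32″ = 18.53333′; 60 + 18.53333/60 = 60.3088889
  N → positive
  Longitude: 144 + 41/60 + 53.3/3600 = 144.6981389
  hemisphere W, so the sign is −
Point 2:
  φ: 89° + 2/60 + 32/3600 = 89 + 0.033333 + 0.008889 = 89.0422222
  hemisphere S, so the sign is −
  Longitude: 107° + 3/60 + 30.7/3600 = 107 + 0.050000 + 0.008528 = 107.0585278
  W ⇒ negate
Point 3:
  Latitude: 4′ + 2″ = 4.03333′; 17 + 4.03333/60 = 17.0672222
  N ⇒ keep positive
  λ: 169° + 11/60 + 47.4/3600 = 169 + 0.183333 + 0.013167 = 169.1965000
  E ⇒ keep positive
Point 4:
  Latitude: 68° + 9/60 + 1.2/3600 = 68 + 0.150000 + 0.000333 = 68.1503333
  S → negative
  Lon: 179 + 38/60 + 28/3600 = 179.6411111
  E ⇒ keep positive
Point 5:
  Latitude: 22° + 39/60 + 34.78/3600 = 22 + 0.650000 + 0.009661 = 22.6596611
  N → positive
  λ: 0° + 46/60 + 28/3600 = 0 + 0.766667 + 0.007778 = 0.7744444
  E → positive

1. 60.308889, -144.698139
2. -89.042222, -107.058528
3. 17.067222, 169.196500
4. -68.150333, 179.641111
5. 22.659661, 0.774444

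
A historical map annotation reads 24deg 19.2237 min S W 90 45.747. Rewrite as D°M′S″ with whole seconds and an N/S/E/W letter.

24°19′13″ S, 90°45′45″ W

Lat: fractional minutes 0.22370 × 60 = 13.42″
Longitude: fractional minutes 0.74700 × 60 = 44.82″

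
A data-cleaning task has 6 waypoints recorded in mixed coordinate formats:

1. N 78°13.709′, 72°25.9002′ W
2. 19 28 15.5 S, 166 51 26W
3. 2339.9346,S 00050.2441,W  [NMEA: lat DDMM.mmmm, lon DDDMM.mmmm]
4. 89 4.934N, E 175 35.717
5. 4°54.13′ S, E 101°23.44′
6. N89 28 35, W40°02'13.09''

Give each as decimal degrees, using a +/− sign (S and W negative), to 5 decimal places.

1. 78.22848, -72.43167
2. -19.47097, -166.85722
3. -23.66558, -0.83740
4. 89.08223, 175.59528
5. -4.90217, 101.39067
6. 89.47639, -40.03697

Point 1:
  Latitude: 13.709′ = 0.228483°; total 78.228483
  N → positive
  λ: 72 + 25.9002/60 = 72.431670
  W → negative
Point 2:
  φ: 19 + 28/60 + 15.5/3600 = 19.470972
  S ⇒ negate
  Lon: 51′ + 26″ = 51.43333′; 166 + 51.43333/60 = 166.857222
  hemisphere W, so the sign is −
Point 3:
  Latitude: split at 2 digits → 23° and 39.9346′; 23 + 39.9346/60 = 23.665577
  S ⇒ negate
  Longitude: degrees = first 3 digits = 0, minutes = 50.2441; 0 + 50.2441/60 = 0.837402
  hemisphere W, so the sign is −
Point 4:
  φ: 4.934′ = 0.082233°; total 89.082233
  N → positive
  λ: 35.717′ = 0.595283°; total 175.595283
  E ⇒ keep positive
Point 5:
  Lat: 54.13′ = 0.902167°; total 4.902167
  S ⇒ negate
  Longitude: 101 + 23.44/60 = 101.390667
  E → positive
Point 6:
  Latitude: 89° + 28/60 + 35/3600 = 89 + 0.466667 + 0.009722 = 89.476389
  N ⇒ keep positive
  Longitude: 2′ + 13.09″ = 2.21817′; 40 + 2.21817/60 = 40.036969
  hemisphere W, so the sign is −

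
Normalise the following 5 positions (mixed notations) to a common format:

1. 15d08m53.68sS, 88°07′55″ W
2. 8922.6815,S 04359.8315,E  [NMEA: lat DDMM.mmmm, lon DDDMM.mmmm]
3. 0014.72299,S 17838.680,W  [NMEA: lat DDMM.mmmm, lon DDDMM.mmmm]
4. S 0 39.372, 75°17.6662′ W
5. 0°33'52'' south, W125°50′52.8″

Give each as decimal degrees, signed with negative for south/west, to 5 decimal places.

1. -15.14824, -88.13194
2. -89.37803, 43.99719
3. -0.24538, -178.64467
4. -0.65620, -75.29444
5. -0.56444, -125.84800

Point 1:
  Latitude: 8′ + 53.68″ = 8.89467′; 15 + 8.89467/60 = 15.148244
  S ⇒ negate
  Longitude: 88° + 7/60 + 55/3600 = 88 + 0.116667 + 0.015278 = 88.131944
  hemisphere W, so the sign is −
Point 2:
  Lat: degrees = first 2 digits = 89, minutes = 22.6815; 89 + 22.6815/60 = 89.378025
  hemisphere S, so the sign is −
  Lon: split at 3 digits → 043° and 59.8315′; 43 + 59.8315/60 = 43.997192
  E → positive
Point 3:
  Latitude: split at 2 digits → 00° and 14.72299′; 0 + 14.72299/60 = 0.245383
  S → negative
  Longitude: split at 3 digits → 178° and 38.68′; 178 + 38.68/60 = 178.644667
  W ⇒ negate
Point 4:
  Latitude: 0 + 39.372/60 = 0.656200
  S → negative
  λ: 75 + 17.6662/60 = 75.294437
  W → negative
Point 5:
  φ: 33′ + 52″ = 33.86667′; 0 + 33.86667/60 = 0.564444
  S → negative
  Longitude: 50′ + 52.8″ = 50.88000′; 125 + 50.88000/60 = 125.848000
  W → negative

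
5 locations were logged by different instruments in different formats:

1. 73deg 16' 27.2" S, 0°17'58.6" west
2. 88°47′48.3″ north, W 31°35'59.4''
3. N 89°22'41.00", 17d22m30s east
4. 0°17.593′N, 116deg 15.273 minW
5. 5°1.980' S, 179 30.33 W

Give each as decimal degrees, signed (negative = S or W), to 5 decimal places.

Point 1:
  Latitude: 16′ + 27.2″ = 16.45333′; 73 + 16.45333/60 = 73.274222
  S → negative
  Longitude: 17′ + 58.6″ = 17.97667′; 0 + 17.97667/60 = 0.299611
  W ⇒ negate
Point 2:
  φ: 47′ + 48.3″ = 47.80500′; 88 + 47.80500/60 = 88.796750
  N ⇒ keep positive
  Longitude: 31° + 35/60 + 59.4/3600 = 31 + 0.583333 + 0.016500 = 31.599833
  hemisphere W, so the sign is −
Point 3:
  φ: 22′ + 41″ = 22.68333′; 89 + 22.68333/60 = 89.378056
  N ⇒ keep positive
  Longitude: 17 + 22/60 + 30/3600 = 17.375000
  E ⇒ keep positive
Point 4:
  Lat: 17.593′ = 0.293217°; total 0.293217
  N ⇒ keep positive
  Longitude: 15.273′ = 0.254550°; total 116.254550
  hemisphere W, so the sign is −
Point 5:
  Latitude: 5 + 1.98/60 = 5.033000
  hemisphere S, so the sign is −
  Lon: 179 + 30.33/60 = 179.505500
  W ⇒ negate

1. -73.27422, -0.29961
2. 88.79675, -31.59983
3. 89.37806, 17.37500
4. 0.29322, -116.25455
5. -5.03300, -179.50550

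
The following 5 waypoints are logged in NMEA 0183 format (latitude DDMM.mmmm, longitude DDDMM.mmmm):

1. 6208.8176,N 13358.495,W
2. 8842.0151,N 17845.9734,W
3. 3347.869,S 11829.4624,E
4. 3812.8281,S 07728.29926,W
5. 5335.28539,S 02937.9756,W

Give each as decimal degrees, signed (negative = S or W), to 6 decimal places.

Point 1:
  Lat: split at 2 digits → 62° and 8.8176′; 62 + 8.8176/60 = 62.1469600
  N → positive
  λ: split at 3 digits → 133° and 58.495′; 133 + 58.495/60 = 133.9749167
  W → negative
Point 2:
  φ: degrees = first 2 digits = 88, minutes = 42.0151; 88 + 42.0151/60 = 88.7002517
  N → positive
  Longitude: degrees = first 3 digits = 178, minutes = 45.9734; 178 + 45.9734/60 = 178.7662233
  hemisphere W, so the sign is −
Point 3:
  Lat: split at 2 digits → 33° and 47.869′; 33 + 47.869/60 = 33.7978167
  S → negative
  Lon: degrees = first 3 digits = 118, minutes = 29.4624; 118 + 29.4624/60 = 118.4910400
  E ⇒ keep positive
Point 4:
  φ: degrees = first 2 digits = 38, minutes = 12.8281; 38 + 12.8281/60 = 38.2138017
  hemisphere S, so the sign is −
  Lon: split at 3 digits → 077° and 28.29926′; 77 + 28.29926/60 = 77.4716543
  W ⇒ negate
Point 5:
  Lat: split at 2 digits → 53° and 35.28539′; 53 + 35.28539/60 = 53.5880898
  hemisphere S, so the sign is −
  λ: degrees = first 3 digits = 29, minutes = 37.9756; 29 + 37.9756/60 = 29.6329267
  W → negative

1. 62.146960, -133.974917
2. 88.700252, -178.766223
3. -33.797817, 118.491040
4. -38.213802, -77.471654
5. -53.588090, -29.632927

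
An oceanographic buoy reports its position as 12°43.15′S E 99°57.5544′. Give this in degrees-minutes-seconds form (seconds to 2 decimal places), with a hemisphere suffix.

12°43′9.00″ S, 99°57′33.26″ E

Latitude: fractional minutes 0.15000 × 60 = 9.0000″
λ: 57.55440′ → 57′ and 0.55440 × 60 = 33.2640″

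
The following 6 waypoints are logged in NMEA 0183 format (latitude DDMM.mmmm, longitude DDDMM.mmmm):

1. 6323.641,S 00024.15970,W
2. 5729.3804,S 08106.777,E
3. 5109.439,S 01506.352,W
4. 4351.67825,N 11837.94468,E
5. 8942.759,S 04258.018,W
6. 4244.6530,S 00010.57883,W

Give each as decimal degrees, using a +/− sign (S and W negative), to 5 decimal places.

1. -63.39402, -0.40266
2. -57.48967, 81.11295
3. -51.15732, -15.10587
4. 43.86130, 118.63241
5. -89.71265, -42.96697
6. -42.74422, -0.17631

Point 1:
  φ: degrees = first 2 digits = 63, minutes = 23.641; 63 + 23.641/60 = 63.394017
  S ⇒ negate
  λ: degrees = first 3 digits = 0, minutes = 24.1597; 0 + 24.1597/60 = 0.402662
  W → negative
Point 2:
  Latitude: split at 2 digits → 57° and 29.3804′; 57 + 29.3804/60 = 57.489673
  S → negative
  Longitude: split at 3 digits → 081° and 6.777′; 81 + 6.777/60 = 81.112950
  E ⇒ keep positive
Point 3:
  Latitude: split at 2 digits → 51° and 9.439′; 51 + 9.439/60 = 51.157317
  S → negative
  Longitude: split at 3 digits → 015° and 6.352′; 15 + 6.352/60 = 15.105867
  hemisphere W, so the sign is −
Point 4:
  Latitude: split at 2 digits → 43° and 51.67825′; 43 + 51.67825/60 = 43.861304
  N → positive
  Longitude: degrees = first 3 digits = 118, minutes = 37.94468; 118 + 37.94468/60 = 118.632411
  E → positive
Point 5:
  φ: split at 2 digits → 89° and 42.759′; 89 + 42.759/60 = 89.712650
  hemisphere S, so the sign is −
  λ: degrees = first 3 digits = 42, minutes = 58.018; 42 + 58.018/60 = 42.966967
  W → negative
Point 6:
  φ: split at 2 digits → 42° and 44.653′; 42 + 44.653/60 = 42.744217
  hemisphere S, so the sign is −
  Lon: split at 3 digits → 000° and 10.57883′; 0 + 10.57883/60 = 0.176314
  hemisphere W, so the sign is −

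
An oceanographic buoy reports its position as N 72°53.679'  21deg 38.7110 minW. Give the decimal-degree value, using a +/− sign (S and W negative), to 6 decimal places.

Latitude: 53.679′ = 0.894650°; total 72.8946500
N ⇒ keep positive
Longitude: 38.711′ = 0.645183°; total 21.6451833
hemisphere W, so the sign is −

72.894650, -21.645183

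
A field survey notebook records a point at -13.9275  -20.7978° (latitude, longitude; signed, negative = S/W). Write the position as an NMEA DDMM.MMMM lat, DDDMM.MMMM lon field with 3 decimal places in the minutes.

Latitude is negative → S; |value| = 13.927500
Latitude: fractional part 0.927500 → 55.65000 minutes
Longitude is negative → W; |value| = 20.797800
Lon: fractional part 0.797800 → 47.86800 minutes

1355.650,S / 02047.868,W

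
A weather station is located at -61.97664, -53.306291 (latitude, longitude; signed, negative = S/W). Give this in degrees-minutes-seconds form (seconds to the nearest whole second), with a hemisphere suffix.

Latitude is negative → S; |value| = 61.976640
Lat: 0.976640 × 60 = 58.59840′ → 58′, remainder × 60 = 35.90″
Longitude is negative → W; |value| = 53.306291
λ: whole degrees 53; 18.37746′ → 18′ and 22.65″

61°58′36″ S, 53°18′23″ W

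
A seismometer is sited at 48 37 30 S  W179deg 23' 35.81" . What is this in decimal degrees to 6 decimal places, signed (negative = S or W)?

φ: 48 + 37/60 + 30/3600 = 48.6250000
S → negative
Lon: 179 + 23/60 + 35.81/3600 = 179.3932806
W ⇒ negate

-48.625000, -179.393281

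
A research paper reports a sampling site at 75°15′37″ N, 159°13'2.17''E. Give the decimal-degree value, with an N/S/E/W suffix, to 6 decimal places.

75.260278° N, 159.217269° E

φ: 75 + 15/60 + 37/3600 = 75.2602778
Lon: 159° + 13/60 + 2.17/3600 = 159 + 0.216667 + 0.000603 = 159.2172694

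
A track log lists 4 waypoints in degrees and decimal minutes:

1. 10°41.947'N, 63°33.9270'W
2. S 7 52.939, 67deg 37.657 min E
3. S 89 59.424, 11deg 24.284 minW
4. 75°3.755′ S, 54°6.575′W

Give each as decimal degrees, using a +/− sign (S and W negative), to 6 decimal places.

1. 10.699117, -63.565450
2. -7.882317, 67.627617
3. -89.990400, -11.404733
4. -75.062583, -54.109583

Point 1:
  Lat: 10 + 41.947/60 = 10.6991167
  N ⇒ keep positive
  Lon: 33.927′ = 0.565450°; total 63.5654500
  W ⇒ negate
Point 2:
  Latitude: 52.939′ = 0.882317°; total 7.8823167
  hemisphere S, so the sign is −
  Longitude: 37.657′ = 0.627617°; total 67.6276167
  E → positive
Point 3:
  φ: 59.424′ = 0.990400°; total 89.9904000
  hemisphere S, so the sign is −
  Lon: 24.284′ = 0.404733°; total 11.4047333
  hemisphere W, so the sign is −
Point 4:
  φ: 75 + 3.755/60 = 75.0625833
  hemisphere S, so the sign is −
  Longitude: 54 + 6.575/60 = 54.1095833
  W → negative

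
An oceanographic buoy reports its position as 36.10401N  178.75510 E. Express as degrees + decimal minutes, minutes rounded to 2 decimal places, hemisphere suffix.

36° 6.24′ N, 178° 45.31′ E

φ: minutes = (36.104010 − 36) × 60 = 6.2406
Longitude: 178° + 0.755100 × 60 = 178° 45.3060′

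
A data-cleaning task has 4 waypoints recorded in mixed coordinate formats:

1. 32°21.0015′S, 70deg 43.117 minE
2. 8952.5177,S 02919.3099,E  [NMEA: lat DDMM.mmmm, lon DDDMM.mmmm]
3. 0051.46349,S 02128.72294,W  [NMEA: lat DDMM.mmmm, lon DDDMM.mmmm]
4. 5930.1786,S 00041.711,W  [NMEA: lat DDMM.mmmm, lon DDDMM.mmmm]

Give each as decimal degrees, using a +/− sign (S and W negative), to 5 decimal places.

1. -32.35003, 70.71862
2. -89.87530, 29.32183
3. -0.85772, -21.47872
4. -59.50298, -0.69518

Point 1:
  φ: 32 + 21.0015/60 = 32.350025
  S ⇒ negate
  λ: 70 + 43.117/60 = 70.718617
  E → positive
Point 2:
  Latitude: split at 2 digits → 89° and 52.5177′; 89 + 52.5177/60 = 89.875295
  S → negative
  λ: split at 3 digits → 029° and 19.3099′; 29 + 19.3099/60 = 29.321832
  E → positive
Point 3:
  Latitude: degrees = first 2 digits = 0, minutes = 51.46349; 0 + 51.46349/60 = 0.857725
  hemisphere S, so the sign is −
  Longitude: split at 3 digits → 021° and 28.72294′; 21 + 28.72294/60 = 21.478716
  hemisphere W, so the sign is −
Point 4:
  φ: split at 2 digits → 59° and 30.1786′; 59 + 30.1786/60 = 59.502977
  S → negative
  λ: degrees = first 3 digits = 0, minutes = 41.711; 0 + 41.711/60 = 0.695183
  W ⇒ negate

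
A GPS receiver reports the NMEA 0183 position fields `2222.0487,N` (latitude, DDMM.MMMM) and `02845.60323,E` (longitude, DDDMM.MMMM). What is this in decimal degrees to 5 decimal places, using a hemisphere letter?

Latitude: split at 2 digits → 22° and 22.0487′; 22 + 22.0487/60 = 22.367478
Longitude: degrees = first 3 digits = 28, minutes = 45.60323; 28 + 45.60323/60 = 28.760054

22.36748° N, 28.76005° E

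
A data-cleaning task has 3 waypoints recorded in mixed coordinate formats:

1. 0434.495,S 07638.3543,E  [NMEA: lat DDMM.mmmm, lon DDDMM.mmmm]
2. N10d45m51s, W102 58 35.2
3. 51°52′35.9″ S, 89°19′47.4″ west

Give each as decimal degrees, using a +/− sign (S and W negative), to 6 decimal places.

1. -4.574917, 76.639238
2. 10.764167, -102.976444
3. -51.876639, -89.329833

Point 1:
  Latitude: split at 2 digits → 04° and 34.495′; 4 + 34.495/60 = 4.5749167
  S → negative
  Longitude: split at 3 digits → 076° and 38.3543′; 76 + 38.3543/60 = 76.6392383
  E → positive
Point 2:
  Lat: 10° + 45/60 + 51/3600 = 10 + 0.750000 + 0.014167 = 10.7641667
  N ⇒ keep positive
  Longitude: 102° + 58/60 + 35.2/3600 = 102 + 0.966667 + 0.009778 = 102.9764444
  hemisphere W, so the sign is −
Point 3:
  Latitude: 52′ + 35.9″ = 52.59833′; 51 + 52.59833/60 = 51.8766389
  S ⇒ negate
  Lon: 19′ + 47.4″ = 19.79000′; 89 + 19.79000/60 = 89.3298333
  W ⇒ negate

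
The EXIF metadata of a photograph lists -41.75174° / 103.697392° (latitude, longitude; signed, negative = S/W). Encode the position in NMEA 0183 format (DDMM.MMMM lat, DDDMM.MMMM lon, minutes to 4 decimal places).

Latitude is negative → S; |value| = 41.751740
Latitude: 41° + 0.751740 × 60 = 41° 45.104400′
λ: 103° + 0.697392 × 60 = 103° 41.843520′

4145.1044,S / 10341.8435,E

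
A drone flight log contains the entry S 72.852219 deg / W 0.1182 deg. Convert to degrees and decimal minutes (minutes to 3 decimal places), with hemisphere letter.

Latitude: 72° + 0.852219 × 60 = 72° 51.13314′
Longitude: minutes = (0.118200 − 0) × 60 = 7.09200

72° 51.133′ S, 0° 7.092′ W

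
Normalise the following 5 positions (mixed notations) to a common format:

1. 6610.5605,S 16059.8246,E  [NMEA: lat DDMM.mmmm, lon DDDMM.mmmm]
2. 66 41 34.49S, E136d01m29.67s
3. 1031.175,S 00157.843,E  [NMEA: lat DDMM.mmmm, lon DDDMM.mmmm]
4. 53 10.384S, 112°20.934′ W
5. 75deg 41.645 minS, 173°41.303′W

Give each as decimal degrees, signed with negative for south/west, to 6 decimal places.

1. -66.176008, 160.997077
2. -66.692914, 136.024908
3. -10.519583, 1.964050
4. -53.173067, -112.348900
5. -75.694083, -173.688383

Point 1:
  φ: degrees = first 2 digits = 66, minutes = 10.5605; 66 + 10.5605/60 = 66.1760083
  hemisphere S, so the sign is −
  λ: split at 3 digits → 160° and 59.8246′; 160 + 59.8246/60 = 160.9970767
  E → positive
Point 2:
  φ: 66 + 41/60 + 34.49/3600 = 66.6929139
  hemisphere S, so the sign is −
  λ: 136° + 1/60 + 29.67/3600 = 136 + 0.016667 + 0.008242 = 136.0249083
  E ⇒ keep positive
Point 3:
  Lat: degrees = first 2 digits = 10, minutes = 31.175; 10 + 31.175/60 = 10.5195833
  S ⇒ negate
  Lon: split at 3 digits → 001° and 57.843′; 1 + 57.843/60 = 1.9640500
  E ⇒ keep positive
Point 4:
  φ: 10.384′ = 0.173067°; total 53.1730667
  S ⇒ negate
  Lon: 112 + 20.934/60 = 112.3489000
  W → negative
Point 5:
  Lat: 75 + 41.645/60 = 75.6940833
  hemisphere S, so the sign is −
  Lon: 41.303′ = 0.688383°; total 173.6883833
  hemisphere W, so the sign is −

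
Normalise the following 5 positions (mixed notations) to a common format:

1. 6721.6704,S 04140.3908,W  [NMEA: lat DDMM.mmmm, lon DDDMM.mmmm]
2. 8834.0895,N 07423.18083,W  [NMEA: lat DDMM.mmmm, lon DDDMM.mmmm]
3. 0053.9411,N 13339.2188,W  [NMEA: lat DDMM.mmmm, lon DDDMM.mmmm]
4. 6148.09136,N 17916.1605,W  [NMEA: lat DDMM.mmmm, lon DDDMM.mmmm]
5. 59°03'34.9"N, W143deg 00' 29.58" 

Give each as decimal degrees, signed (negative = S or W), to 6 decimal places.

1. -67.361173, -41.673180
2. 88.568158, -74.386347
3. 0.899018, -133.653647
4. 61.801523, -179.269342
5. 59.059694, -143.008217

Point 1:
  Lat: split at 2 digits → 67° and 21.6704′; 67 + 21.6704/60 = 67.3611733
  S ⇒ negate
  Longitude: split at 3 digits → 041° and 40.3908′; 41 + 40.3908/60 = 41.6731800
  W ⇒ negate
Point 2:
  φ: split at 2 digits → 88° and 34.0895′; 88 + 34.0895/60 = 88.5681583
  N ⇒ keep positive
  λ: split at 3 digits → 074° and 23.18083′; 74 + 23.18083/60 = 74.3863472
  W → negative
Point 3:
  Latitude: split at 2 digits → 00° and 53.9411′; 0 + 53.9411/60 = 0.8990183
  N ⇒ keep positive
  λ: degrees = first 3 digits = 133, minutes = 39.2188; 133 + 39.2188/60 = 133.6536467
  W ⇒ negate
Point 4:
  φ: split at 2 digits → 61° and 48.09136′; 61 + 48.09136/60 = 61.8015227
  N → positive
  Lon: degrees = first 3 digits = 179, minutes = 16.1605; 179 + 16.1605/60 = 179.2693417
  W ⇒ negate
Point 5:
  φ: 59 + 3/60 + 34.9/3600 = 59.0596944
  N ⇒ keep positive
  λ: 0′ + 29.58″ = 0.49300′; 143 + 0.49300/60 = 143.0082167
  W → negative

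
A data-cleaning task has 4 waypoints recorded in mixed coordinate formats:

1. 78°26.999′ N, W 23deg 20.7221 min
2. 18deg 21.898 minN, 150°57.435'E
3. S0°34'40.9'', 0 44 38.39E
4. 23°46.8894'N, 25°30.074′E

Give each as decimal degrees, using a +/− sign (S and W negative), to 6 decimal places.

1. 78.449983, -23.345368
2. 18.364967, 150.957250
3. -0.578028, 0.743997
4. 23.781490, 25.501233

Point 1:
  Latitude: 26.999′ = 0.449983°; total 78.4499833
  N ⇒ keep positive
  Longitude: 23 + 20.7221/60 = 23.3453683
  W → negative
Point 2:
  Latitude: 21.898′ = 0.364967°; total 18.3649667
  N ⇒ keep positive
  Longitude: 150 + 57.435/60 = 150.9572500
  E ⇒ keep positive
Point 3:
  φ: 0 + 34/60 + 40.9/3600 = 0.5780278
  S ⇒ negate
  Longitude: 0° + 44/60 + 38.39/3600 = 0 + 0.733333 + 0.010664 = 0.7439972
  E ⇒ keep positive
Point 4:
  φ: 46.8894′ = 0.781490°; total 23.7814900
  N ⇒ keep positive
  λ: 25 + 30.074/60 = 25.5012333
  E ⇒ keep positive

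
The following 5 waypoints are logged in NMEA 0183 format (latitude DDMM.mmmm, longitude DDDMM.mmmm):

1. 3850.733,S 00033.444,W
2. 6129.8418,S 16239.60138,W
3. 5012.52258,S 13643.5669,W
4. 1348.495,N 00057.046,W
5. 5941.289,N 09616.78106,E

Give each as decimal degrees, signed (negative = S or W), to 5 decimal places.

Point 1:
  Lat: degrees = first 2 digits = 38, minutes = 50.733; 38 + 50.733/60 = 38.845550
  S → negative
  Longitude: degrees = first 3 digits = 0, minutes = 33.444; 0 + 33.444/60 = 0.557400
  W → negative
Point 2:
  Latitude: degrees = first 2 digits = 61, minutes = 29.8418; 61 + 29.8418/60 = 61.497363
  hemisphere S, so the sign is −
  λ: split at 3 digits → 162° and 39.60138′; 162 + 39.60138/60 = 162.660023
  W ⇒ negate
Point 3:
  Latitude: split at 2 digits → 50° and 12.52258′; 50 + 12.52258/60 = 50.208710
  S → negative
  Lon: split at 3 digits → 136° and 43.5669′; 136 + 43.5669/60 = 136.726115
  W ⇒ negate
Point 4:
  Latitude: degrees = first 2 digits = 13, minutes = 48.495; 13 + 48.495/60 = 13.808250
  N → positive
  λ: split at 3 digits → 000° and 57.046′; 0 + 57.046/60 = 0.950767
  W → negative
Point 5:
  φ: degrees = first 2 digits = 59, minutes = 41.289; 59 + 41.289/60 = 59.688150
  N ⇒ keep positive
  λ: split at 3 digits → 096° and 16.78106′; 96 + 16.78106/60 = 96.279684
  E ⇒ keep positive

1. -38.84555, -0.55740
2. -61.49736, -162.66002
3. -50.20871, -136.72612
4. 13.80825, -0.95077
5. 59.68815, 96.27968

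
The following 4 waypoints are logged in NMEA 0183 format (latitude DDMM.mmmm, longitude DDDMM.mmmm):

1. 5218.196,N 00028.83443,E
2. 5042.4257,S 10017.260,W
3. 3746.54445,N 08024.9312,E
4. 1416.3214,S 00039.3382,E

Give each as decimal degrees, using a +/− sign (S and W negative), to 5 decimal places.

Point 1:
  Lat: split at 2 digits → 52° and 18.196′; 52 + 18.196/60 = 52.303267
  N ⇒ keep positive
  Lon: degrees = first 3 digits = 0, minutes = 28.83443; 0 + 28.83443/60 = 0.480574
  E → positive
Point 2:
  φ: split at 2 digits → 50° and 42.4257′; 50 + 42.4257/60 = 50.707095
  hemisphere S, so the sign is −
  Lon: degrees = first 3 digits = 100, minutes = 17.26; 100 + 17.26/60 = 100.287667
  W ⇒ negate
Point 3:
  Latitude: split at 2 digits → 37° and 46.54445′; 37 + 46.54445/60 = 37.775741
  N → positive
  λ: split at 3 digits → 080° and 24.9312′; 80 + 24.9312/60 = 80.415520
  E ⇒ keep positive
Point 4:
  Lat: split at 2 digits → 14° and 16.3214′; 14 + 16.3214/60 = 14.272023
  S ⇒ negate
  λ: split at 3 digits → 000° and 39.3382′; 0 + 39.3382/60 = 0.655637
  E ⇒ keep positive

1. 52.30327, 0.48057
2. -50.70710, -100.28767
3. 37.77574, 80.41552
4. -14.27202, 0.65564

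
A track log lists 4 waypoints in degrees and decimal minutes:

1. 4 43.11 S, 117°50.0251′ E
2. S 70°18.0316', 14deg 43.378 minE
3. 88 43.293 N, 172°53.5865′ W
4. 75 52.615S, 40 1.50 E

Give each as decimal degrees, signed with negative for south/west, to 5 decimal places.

1. -4.71850, 117.83375
2. -70.30053, 14.72297
3. 88.72155, -172.89311
4. -75.87692, 40.02500

Point 1:
  Latitude: 43.11′ = 0.718500°; total 4.718500
  S → negative
  Longitude: 50.0251′ = 0.833752°; total 117.833752
  E ⇒ keep positive
Point 2:
  Latitude: 70 + 18.0316/60 = 70.300527
  hemisphere S, so the sign is −
  Longitude: 14 + 43.378/60 = 14.722967
  E → positive
Point 3:
  Lat: 88 + 43.293/60 = 88.721550
  N → positive
  Lon: 172 + 53.5865/60 = 172.893108
  W → negative
Point 4:
  φ: 75 + 52.615/60 = 75.876917
  S → negative
  λ: 40 + 1.5/60 = 40.025000
  E ⇒ keep positive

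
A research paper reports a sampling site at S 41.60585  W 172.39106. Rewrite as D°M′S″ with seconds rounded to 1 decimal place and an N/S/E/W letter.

41°36′21.1″ S, 172°23′27.8″ W

Lat: whole degrees 41; 36.35100′ → 36′ and 21.060″
Longitude: whole degrees 172; 23.46360′ → 23′ and 27.816″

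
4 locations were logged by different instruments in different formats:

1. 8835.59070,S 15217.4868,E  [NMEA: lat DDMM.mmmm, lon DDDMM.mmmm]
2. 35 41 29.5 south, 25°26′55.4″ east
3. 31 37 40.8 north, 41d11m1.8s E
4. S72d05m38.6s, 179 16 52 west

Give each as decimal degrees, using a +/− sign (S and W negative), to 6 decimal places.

Point 1:
  Latitude: split at 2 digits → 88° and 35.5907′; 88 + 35.5907/60 = 88.5931783
  S → negative
  λ: split at 3 digits → 152° and 17.4868′; 152 + 17.4868/60 = 152.2914467
  E → positive
Point 2:
  Latitude: 35° + 41/60 + 29.5/3600 = 35 + 0.683333 + 0.008194 = 35.6915278
  S → negative
  λ: 25 + 26/60 + 55.4/3600 = 25.4487222
  E ⇒ keep positive
Point 3:
  Lat: 31 + 37/60 + 40.8/3600 = 31.6280000
  N ⇒ keep positive
  Lon: 11′ + 1.8″ = 11.03000′; 41 + 11.03000/60 = 41.1838333
  E → positive
Point 4:
  Lat: 72° + 5/60 + 38.6/3600 = 72 + 0.083333 + 0.010722 = 72.0940556
  hemisphere S, so the sign is −
  Longitude: 179° + 16/60 + 52/3600 = 179 + 0.266667 + 0.014444 = 179.2811111
  W ⇒ negate

1. -88.593178, 152.291447
2. -35.691528, 25.448722
3. 31.628000, 41.183833
4. -72.094056, -179.281111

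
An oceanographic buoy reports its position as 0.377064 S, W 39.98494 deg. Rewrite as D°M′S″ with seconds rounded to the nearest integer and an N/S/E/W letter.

0°22′37″ S, 39°59′6″ W

Lat: whole degrees 0; 22.62384′ → 22′ and 37.43″
Lon: whole degrees 39; 59.09640′ → 59′ and 5.78″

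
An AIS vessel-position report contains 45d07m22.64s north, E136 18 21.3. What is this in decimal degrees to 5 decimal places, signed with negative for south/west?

45.12296, 136.30592

Lat: 45 + 7/60 + 22.64/3600 = 45.122956
N → positive
λ: 18′ + 21.3″ = 18.35500′; 136 + 18.35500/60 = 136.305917
E ⇒ keep positive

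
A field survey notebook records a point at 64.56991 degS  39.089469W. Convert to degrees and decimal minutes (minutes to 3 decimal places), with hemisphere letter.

Lat: fractional part 0.569910 → 34.19460 minutes
Longitude: fractional part 0.089469 → 5.36814 minutes

64° 34.195′ S, 39° 5.368′ W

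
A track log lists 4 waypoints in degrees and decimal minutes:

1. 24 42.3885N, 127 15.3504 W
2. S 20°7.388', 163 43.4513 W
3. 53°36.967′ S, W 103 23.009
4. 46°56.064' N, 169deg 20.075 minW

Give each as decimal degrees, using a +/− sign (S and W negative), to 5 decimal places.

Point 1:
  Latitude: 24 + 42.3885/60 = 24.706475
  N ⇒ keep positive
  Longitude: 15.3504′ = 0.255840°; total 127.255840
  hemisphere W, so the sign is −
Point 2:
  Lat: 7.388′ = 0.123133°; total 20.123133
  hemisphere S, so the sign is −
  Longitude: 163 + 43.4513/60 = 163.724188
  W → negative
Point 3:
  φ: 53 + 36.967/60 = 53.616117
  hemisphere S, so the sign is −
  λ: 103 + 23.009/60 = 103.383483
  W → negative
Point 4:
  Lat: 56.064′ = 0.934400°; total 46.934400
  N → positive
  Lon: 169 + 20.075/60 = 169.334583
  W → negative

1. 24.70648, -127.25584
2. -20.12313, -163.72419
3. -53.61612, -103.38348
4. 46.93440, -169.33458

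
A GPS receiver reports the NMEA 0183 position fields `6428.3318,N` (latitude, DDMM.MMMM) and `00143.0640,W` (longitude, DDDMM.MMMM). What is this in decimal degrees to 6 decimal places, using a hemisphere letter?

64.472197° N, 1.717733° W

Latitude: split at 2 digits → 64° and 28.3318′; 64 + 28.3318/60 = 64.4721967
λ: split at 3 digits → 001° and 43.064′; 1 + 43.064/60 = 1.7177333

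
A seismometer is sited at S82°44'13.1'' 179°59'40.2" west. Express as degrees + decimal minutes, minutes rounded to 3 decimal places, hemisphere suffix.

82° 44.218′ S, 179° 59.670′ W

Latitude: seconds/60 = 0.21833; minutes = 44 + 0.21833 = 44.21833
Longitude: seconds/60 = 0.67000; minutes = 59 + 0.67000 = 59.67000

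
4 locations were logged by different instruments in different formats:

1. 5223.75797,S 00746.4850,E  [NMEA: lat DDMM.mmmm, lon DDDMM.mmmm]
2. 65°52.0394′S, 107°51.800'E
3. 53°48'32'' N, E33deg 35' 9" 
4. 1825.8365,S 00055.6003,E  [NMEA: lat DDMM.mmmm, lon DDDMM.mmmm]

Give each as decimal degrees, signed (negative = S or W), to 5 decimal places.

Point 1:
  Lat: degrees = first 2 digits = 52, minutes = 23.75797; 52 + 23.75797/60 = 52.395966
  hemisphere S, so the sign is −
  λ: split at 3 digits → 007° and 46.485′; 7 + 46.485/60 = 7.774750
  E → positive
Point 2:
  φ: 65 + 52.0394/60 = 65.867323
  hemisphere S, so the sign is −
  λ: 51.8′ = 0.863333°; total 107.863333
  E → positive
Point 3:
  Lat: 53 + 48/60 + 32/3600 = 53.808889
  N ⇒ keep positive
  Lon: 33° + 35/60 + 9/3600 = 33 + 0.583333 + 0.002500 = 33.585833
  E ⇒ keep positive
Point 4:
  Latitude: degrees = first 2 digits = 18, minutes = 25.8365; 18 + 25.8365/60 = 18.430608
  S → negative
  Lon: degrees = first 3 digits = 0, minutes = 55.6003; 0 + 55.6003/60 = 0.926672
  E → positive

1. -52.39597, 7.77475
2. -65.86732, 107.86333
3. 53.80889, 33.58583
4. -18.43061, 0.92667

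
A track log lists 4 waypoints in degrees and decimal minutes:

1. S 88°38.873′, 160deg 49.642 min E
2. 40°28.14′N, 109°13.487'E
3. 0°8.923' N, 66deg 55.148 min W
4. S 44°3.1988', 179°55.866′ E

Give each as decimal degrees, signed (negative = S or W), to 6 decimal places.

1. -88.647883, 160.827367
2. 40.469000, 109.224783
3. 0.148717, -66.919133
4. -44.053313, 179.931100

Point 1:
  Latitude: 38.873′ = 0.647883°; total 88.6478833
  S → negative
  λ: 49.642′ = 0.827367°; total 160.8273667
  E → positive
Point 2:
  Lat: 28.14′ = 0.469000°; total 40.4690000
  N → positive
  Longitude: 13.487′ = 0.224783°; total 109.2247833
  E ⇒ keep positive
Point 3:
  Latitude: 8.923′ = 0.148717°; total 0.1487167
  N → positive
  Lon: 66 + 55.148/60 = 66.9191333
  hemisphere W, so the sign is −
Point 4:
  φ: 3.1988′ = 0.053313°; total 44.0533133
  S ⇒ negate
  Lon: 179 + 55.866/60 = 179.9311000
  E ⇒ keep positive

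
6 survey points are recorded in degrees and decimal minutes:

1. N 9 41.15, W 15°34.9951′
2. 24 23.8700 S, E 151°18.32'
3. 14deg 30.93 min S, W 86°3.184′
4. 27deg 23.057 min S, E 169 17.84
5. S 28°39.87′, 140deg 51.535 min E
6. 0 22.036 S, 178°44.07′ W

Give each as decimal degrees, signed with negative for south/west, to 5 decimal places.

Point 1:
  Lat: 9 + 41.15/60 = 9.685833
  N → positive
  Lon: 15 + 34.9951/60 = 15.583252
  hemisphere W, so the sign is −
Point 2:
  φ: 24 + 23.87/60 = 24.397833
  hemisphere S, so the sign is −
  Lon: 151 + 18.32/60 = 151.305333
  E ⇒ keep positive
Point 3:
  Latitude: 14 + 30.93/60 = 14.515500
  S ⇒ negate
  Longitude: 3.184′ = 0.053067°; total 86.053067
  hemisphere W, so the sign is −
Point 4:
  φ: 23.057′ = 0.384283°; total 27.384283
  hemisphere S, so the sign is −
  Lon: 17.84′ = 0.297333°; total 169.297333
  E → positive
Point 5:
  Latitude: 39.87′ = 0.664500°; total 28.664500
  S → negative
  λ: 51.535′ = 0.858917°; total 140.858917
  E → positive
Point 6:
  Latitude: 0 + 22.036/60 = 0.367267
  hemisphere S, so the sign is −
  λ: 44.07′ = 0.734500°; total 178.734500
  W ⇒ negate

1. 9.68583, -15.58325
2. -24.39783, 151.30533
3. -14.51550, -86.05307
4. -27.38428, 169.29733
5. -28.66450, 140.85892
6. -0.36727, -178.73450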